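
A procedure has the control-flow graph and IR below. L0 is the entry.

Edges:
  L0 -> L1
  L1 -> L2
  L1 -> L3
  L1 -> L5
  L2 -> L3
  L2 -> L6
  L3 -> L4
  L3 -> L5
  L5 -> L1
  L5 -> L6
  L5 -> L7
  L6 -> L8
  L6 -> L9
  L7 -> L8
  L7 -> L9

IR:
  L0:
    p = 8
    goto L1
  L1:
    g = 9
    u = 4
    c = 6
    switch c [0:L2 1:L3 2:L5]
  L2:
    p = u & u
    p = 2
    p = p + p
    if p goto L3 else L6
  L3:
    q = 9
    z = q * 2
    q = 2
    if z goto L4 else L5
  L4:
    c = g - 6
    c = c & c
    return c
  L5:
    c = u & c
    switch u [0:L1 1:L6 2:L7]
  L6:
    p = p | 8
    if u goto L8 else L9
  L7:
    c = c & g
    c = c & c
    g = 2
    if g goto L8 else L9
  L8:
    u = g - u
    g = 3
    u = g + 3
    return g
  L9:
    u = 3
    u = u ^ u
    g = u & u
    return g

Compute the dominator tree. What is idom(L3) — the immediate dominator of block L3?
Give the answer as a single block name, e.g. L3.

idom tree: L1←L0 L2←L1 L3←L1 L4←L3 L5←L1 L6←L1 L7←L5 L8←L1 L9←L1
Join-block Dom:
  L1: preds {L0,L5}: {L0} ∩ {L0,L1,L5} = {L0}; idom=L0
  L3: preds {L1,L2}: {L0,L1} ∩ {L0,L1,L2} = {L0,L1}; idom=L1
  L5: preds {L1,L3}: {L0,L1} ∩ {L0,L1,L3} = {L0,L1}; idom=L1
  L6: preds {L2,L5}: {L0,L1,L2} ∩ {L0,L1,L5} = {L0,L1}; idom=L1
  L8: preds {L6,L7}: {L0,L1,L6} ∩ {L0,L1,L5,L7} = {L0,L1}; idom=L1
  L9: preds {L6,L7}: {L0,L1,L6} ∩ {L0,L1,L5,L7} = {L0,L1}; idom=L1

idom(L3) = L1

Answer: L1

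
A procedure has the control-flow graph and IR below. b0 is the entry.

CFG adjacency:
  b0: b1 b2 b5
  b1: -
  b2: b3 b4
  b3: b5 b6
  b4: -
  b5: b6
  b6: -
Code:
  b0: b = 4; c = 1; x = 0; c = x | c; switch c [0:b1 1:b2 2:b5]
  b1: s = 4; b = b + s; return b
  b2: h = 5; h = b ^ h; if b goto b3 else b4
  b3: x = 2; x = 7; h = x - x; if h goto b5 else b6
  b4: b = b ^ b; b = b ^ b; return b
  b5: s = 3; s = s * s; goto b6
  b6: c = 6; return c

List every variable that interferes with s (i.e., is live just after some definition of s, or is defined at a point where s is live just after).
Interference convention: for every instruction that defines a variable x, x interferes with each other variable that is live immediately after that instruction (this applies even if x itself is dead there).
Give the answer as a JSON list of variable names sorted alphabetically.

Answer: ["b"]

Analysis:
def/use:
  b0 def {b,c,x} use ∅
  b1 def {b,s} use {b}
  b2 def {h} use {b}
  b3 def {h,x} use ∅
  b4 def {b} use {b}
  b5 def {s} use ∅
  b6 def {c} use ∅

Liveness:
  b0 li=∅ lo={b}
  b1 li={b} lo=∅
  b2 li={b} lo={b}
  b3 li=∅ lo=∅
  b4 li={b} lo=∅
  b5 li=∅ lo=∅
  b6 li=∅ lo=∅

Interference:
  b: {c,h,s,x}
  c: {b,x}
  h: {b}
  s: {b}
  x: {b,c}

N(s) = ["b"]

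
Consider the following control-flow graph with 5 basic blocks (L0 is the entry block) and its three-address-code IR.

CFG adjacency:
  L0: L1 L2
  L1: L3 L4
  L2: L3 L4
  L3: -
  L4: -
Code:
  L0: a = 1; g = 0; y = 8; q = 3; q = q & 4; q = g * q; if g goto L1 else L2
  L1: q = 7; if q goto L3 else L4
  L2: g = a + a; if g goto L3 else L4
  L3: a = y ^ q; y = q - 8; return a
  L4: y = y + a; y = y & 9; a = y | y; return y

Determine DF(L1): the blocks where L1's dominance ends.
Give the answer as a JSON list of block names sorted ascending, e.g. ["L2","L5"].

idom tree: L1←L0 L2←L0 L3←L0 L4←L0
Dom∩ at merges:
  L3: preds {L1,L2}: {L0,L1} ∩ {L0,L2} = {L0}; idom=L0
  L4: preds {L1,L2}: {L0,L1} ∩ {L0,L2} = {L0}; idom=L0

DF derivation:
  L3←L1: walk L1 to L0
  L3←L2: walk L2 to L0
  L4←L1: walk L1 to L0
  L4←L2: walk L2 to L0
  DF(L0)=∅
  DF(L1)={L3,L4}
  DF(L2)={L3,L4}
  DF(L3)=∅
  DF(L4)=∅

DF(L1) = ["L3", "L4"]

Answer: ["L3", "L4"]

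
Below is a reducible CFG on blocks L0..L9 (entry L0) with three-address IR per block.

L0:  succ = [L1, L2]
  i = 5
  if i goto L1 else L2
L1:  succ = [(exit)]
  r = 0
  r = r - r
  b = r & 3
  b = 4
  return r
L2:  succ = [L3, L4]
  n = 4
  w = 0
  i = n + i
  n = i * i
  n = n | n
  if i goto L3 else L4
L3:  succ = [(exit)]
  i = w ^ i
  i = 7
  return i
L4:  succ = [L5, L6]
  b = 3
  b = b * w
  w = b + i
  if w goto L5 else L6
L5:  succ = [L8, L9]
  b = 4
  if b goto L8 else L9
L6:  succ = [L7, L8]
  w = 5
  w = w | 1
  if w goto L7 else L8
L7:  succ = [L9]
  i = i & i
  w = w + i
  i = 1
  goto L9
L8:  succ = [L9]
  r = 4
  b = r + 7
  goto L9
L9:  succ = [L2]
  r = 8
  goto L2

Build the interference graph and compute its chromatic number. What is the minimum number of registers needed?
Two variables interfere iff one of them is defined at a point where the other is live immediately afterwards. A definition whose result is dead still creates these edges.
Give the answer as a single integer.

Answer: 3

Working:
Per-block:
  L0: {i} / ∅
  L1: {b,r} / ∅
  L2: {i,n,w} / {i}
  L3: {i} / {i,w}
  L4: {b,w} / {i,w}
  L5: {b} / ∅
  L6: {w} / ∅
  L7: {i,w} / {i,w}
  L8: {b,r} / ∅
  L9: {r} / ∅

Backward fixpoint:
  L0: in=∅ out={i}
  L1: in=∅ out=∅
  L2: in={i} out={i,w}
  L3: in={i,w} out=∅
  L4: in={i,w} out={i}
  L5: in={i} out={i}
  L6: in={i} out={i,w}
  L7: in={i,w} out={i}
  L8: in={i} out={i}
  L9: in={i} out={i}

Interfere edges:
  b — {i,r,w}
  i — {b,n,r,w}
  n — {i,w}
  r — {b,i}
  w — {b,i,n}

Colouring:
  {b,i,r} pairwise interfere (3-clique) ⇒ χ ≥ 3
  3-colouring: r0={i}  r1={b,n}  r2={r,w}
  χ = 3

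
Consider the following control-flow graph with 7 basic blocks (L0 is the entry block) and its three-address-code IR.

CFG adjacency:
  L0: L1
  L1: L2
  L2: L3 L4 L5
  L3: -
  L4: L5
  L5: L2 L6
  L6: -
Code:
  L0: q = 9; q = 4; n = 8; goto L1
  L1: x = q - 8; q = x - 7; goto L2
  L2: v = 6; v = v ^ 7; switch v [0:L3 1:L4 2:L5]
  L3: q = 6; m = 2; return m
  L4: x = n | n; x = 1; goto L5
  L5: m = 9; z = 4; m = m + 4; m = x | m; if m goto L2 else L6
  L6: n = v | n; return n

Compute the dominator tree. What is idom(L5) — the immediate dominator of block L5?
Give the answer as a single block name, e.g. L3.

Answer: L2

Derivation:
idom tree: L1←L0 L2←L1 L3←L2 L4←L2 L5←L2 L6←L5
Join-block Dom:
  L2: preds {L1,L5}: {L0,L1} ∩ {L0,L1,L2,L5} = {L0,L1}; idom=L1
  L5: preds {L2,L4}: {L0,L1,L2} ∩ {L0,L1,L2,L4} = {L0,L1,L2}; idom=L2

idom(L5) = L2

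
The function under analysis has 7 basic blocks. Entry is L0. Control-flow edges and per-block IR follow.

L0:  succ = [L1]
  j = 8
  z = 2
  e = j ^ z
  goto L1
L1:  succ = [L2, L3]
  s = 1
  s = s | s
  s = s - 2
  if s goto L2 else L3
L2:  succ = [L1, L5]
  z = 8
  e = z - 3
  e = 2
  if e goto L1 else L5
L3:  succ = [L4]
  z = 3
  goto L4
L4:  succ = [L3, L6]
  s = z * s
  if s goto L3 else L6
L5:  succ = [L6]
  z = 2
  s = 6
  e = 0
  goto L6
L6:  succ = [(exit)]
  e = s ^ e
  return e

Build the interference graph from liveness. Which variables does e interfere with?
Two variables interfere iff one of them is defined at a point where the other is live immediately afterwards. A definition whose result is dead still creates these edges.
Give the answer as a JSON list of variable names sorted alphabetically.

Answer: ["s", "z"]

Working:
Block summaries:
  L0 def {e,j,z} use ∅
  L1 def {s} use ∅
  L2 def {e,z} use ∅
  L3 def {z} use ∅
  L4 def {s} use {s,z}
  L5 def {e,s,z} use ∅
  L6 def {e} use {e,s}

Backward fixpoint:
  L0 li=∅ lo={e}
  L1 li={e} lo={e,s}
  L2 li=∅ lo={e}
  L3 li={e,s} lo={e,s,z}
  L4 li={e,s,z} lo={e,s}
  L5 li=∅ lo={e,s}
  L6 li={e,s} lo=∅

Interference:
  e — {s,z}
  j — {z}
  s — {e,z}
  z — {e,j,s}

N(e) = ["s", "z"]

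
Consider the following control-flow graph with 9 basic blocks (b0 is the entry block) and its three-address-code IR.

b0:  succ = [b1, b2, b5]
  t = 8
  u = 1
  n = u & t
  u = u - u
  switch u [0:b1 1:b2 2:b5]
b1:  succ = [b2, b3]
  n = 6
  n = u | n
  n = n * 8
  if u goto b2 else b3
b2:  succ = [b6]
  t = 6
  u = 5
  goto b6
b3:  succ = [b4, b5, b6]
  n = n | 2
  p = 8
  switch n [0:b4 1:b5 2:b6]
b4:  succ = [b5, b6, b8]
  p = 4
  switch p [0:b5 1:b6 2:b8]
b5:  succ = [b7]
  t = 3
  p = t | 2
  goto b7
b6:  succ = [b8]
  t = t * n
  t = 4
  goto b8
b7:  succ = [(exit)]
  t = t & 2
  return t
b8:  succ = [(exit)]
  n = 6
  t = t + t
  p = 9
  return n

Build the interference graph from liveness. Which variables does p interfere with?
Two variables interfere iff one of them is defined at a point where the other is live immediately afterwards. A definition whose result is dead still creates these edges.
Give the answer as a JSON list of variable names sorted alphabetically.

Block summaries:
  b0: def={n,t,u} ue=∅
  b1: def={n} ue={u}
  b2: def={t,u} ue=∅
  b3: def={n,p} ue={n}
  b4: def={p} ue=∅
  b5: def={p,t} ue=∅
  b6: def={t} ue={n,t}
  b7: def={t} ue={t}
  b8: def={n,p,t} ue={t}

Liveness:
  b0 li=∅ lo={n,t,u}
  b1 li={t,u} lo={n,t}
  b2 li={n} lo={n,t}
  b3 li={n,t} lo={n,t}
  b4 li={n,t} lo={n,t}
  b5 li=∅ lo={t}
  b6 li={n,t} lo={t}
  b7 li={t} lo=∅
  b8 li={t} lo=∅

Interference:
  n: {p,t,u}
  p: {n,t}
  t: {n,p,u}
  u: {n,t}

N(p) = ["n", "t"]

Answer: ["n", "t"]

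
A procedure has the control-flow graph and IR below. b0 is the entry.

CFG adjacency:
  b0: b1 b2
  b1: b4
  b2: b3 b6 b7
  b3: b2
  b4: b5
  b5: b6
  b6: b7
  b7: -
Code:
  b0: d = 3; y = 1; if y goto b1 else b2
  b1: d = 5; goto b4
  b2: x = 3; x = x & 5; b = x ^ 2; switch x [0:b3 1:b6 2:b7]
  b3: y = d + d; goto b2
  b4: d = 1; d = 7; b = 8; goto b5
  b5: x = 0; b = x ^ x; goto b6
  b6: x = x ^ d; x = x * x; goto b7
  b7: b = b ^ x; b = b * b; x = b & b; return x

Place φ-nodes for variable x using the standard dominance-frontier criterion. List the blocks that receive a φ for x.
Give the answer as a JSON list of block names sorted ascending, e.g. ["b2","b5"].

Answer: ["b2", "b6", "b7"]

Derivation:
idom tree: b1←b0 b2←b0 b3←b2 b4←b1 b5←b4 b6←b0 b7←b0
Dom at joins:
  b2: preds {b0,b3}: {b0} ∩ {b0,b2,b3} = {b0}; idom=b0
  b6: preds {b2,b5}: {b0,b2} ∩ {b0,b1,b4,b5} = {b0}; idom=b0
  b7: preds {b2,b6}: {b0,b2} ∩ {b0,b6} = {b0}; idom=b0

Frontier:
  b2←b0: walk · to b0
  b2←b3: walk b3→b2 to b0
  b6←b2: walk b2 to b0
  b6←b5: walk b5→b4→b1 to b0
  b7←b2: walk b2 to b0
  b7←b6: walk b6 to b0
  DF(b0)=∅
  DF(b1)={b6}
  DF(b2)={b2,b6,b7}
  DF(b3)={b2}
  DF(b4)={b6}
  DF(b5)={b6}
  DF(b6)={b7}
  DF(b7)=∅

φ for x: defs {b2,b5,b6,b7}
  DF⁺ = {b2,b6,b7}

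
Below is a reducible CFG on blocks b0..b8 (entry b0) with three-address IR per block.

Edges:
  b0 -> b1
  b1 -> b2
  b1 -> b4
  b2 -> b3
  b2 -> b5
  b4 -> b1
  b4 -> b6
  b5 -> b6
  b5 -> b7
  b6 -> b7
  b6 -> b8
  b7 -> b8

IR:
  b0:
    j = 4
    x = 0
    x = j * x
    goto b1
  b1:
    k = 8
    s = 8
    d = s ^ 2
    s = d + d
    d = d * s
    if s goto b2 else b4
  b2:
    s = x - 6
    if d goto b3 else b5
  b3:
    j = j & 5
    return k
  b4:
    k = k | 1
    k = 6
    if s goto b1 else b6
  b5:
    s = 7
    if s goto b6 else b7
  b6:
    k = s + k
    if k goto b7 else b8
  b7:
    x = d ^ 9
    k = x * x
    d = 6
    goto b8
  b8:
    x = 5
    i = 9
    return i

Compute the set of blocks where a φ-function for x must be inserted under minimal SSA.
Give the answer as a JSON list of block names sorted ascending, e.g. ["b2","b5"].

Answer: ["b8"]

Derivation:
idom tree: b1←b0 b2←b1 b3←b2 b4←b1 b5←b2 b6←b1 b7←b1 b8←b1
Join-block Dom:
  b1: preds {b0,b4}: {b0} ∩ {b0,b1,b4} = {b0}; idom=b0
  b6: preds {b4,b5}: {b0,b1,b4} ∩ {b0,b1,b2,b5} = {b0,b1}; idom=b1
  b7: preds {b5,b6}: {b0,b1,b2,b5} ∩ {b0,b1,b6} = {b0,b1}; idom=b1
  b8: preds {b6,b7}: {b0,b1,b6} ∩ {b0,b1,b7} = {b0,b1}; idom=b1

DF derivation:
  join b1 pred b0: · stop@b0
  join b1 pred b4: b4→b1 stop@b0
  join b6 pred b4: b4 stop@b1
  join b6 pred b5: b5→b2 stop@b1
  join b7 pred b5: b5→b2 stop@b1
  join b7 pred b6: b6 stop@b1
  join b8 pred b6: b6 stop@b1
  join b8 pred b7: b7 stop@b1
  b0 → ∅
  b1 → {b1}
  b2 → {b6,b7}
  b3 → ∅
  b4 → {b1,b6}
  b5 → {b6,b7}
  b6 → {b7,b8}
  b7 → {b8}
  b8 → ∅

φ for x: defs {b0,b7,b8}
  DF⁺ = {b8}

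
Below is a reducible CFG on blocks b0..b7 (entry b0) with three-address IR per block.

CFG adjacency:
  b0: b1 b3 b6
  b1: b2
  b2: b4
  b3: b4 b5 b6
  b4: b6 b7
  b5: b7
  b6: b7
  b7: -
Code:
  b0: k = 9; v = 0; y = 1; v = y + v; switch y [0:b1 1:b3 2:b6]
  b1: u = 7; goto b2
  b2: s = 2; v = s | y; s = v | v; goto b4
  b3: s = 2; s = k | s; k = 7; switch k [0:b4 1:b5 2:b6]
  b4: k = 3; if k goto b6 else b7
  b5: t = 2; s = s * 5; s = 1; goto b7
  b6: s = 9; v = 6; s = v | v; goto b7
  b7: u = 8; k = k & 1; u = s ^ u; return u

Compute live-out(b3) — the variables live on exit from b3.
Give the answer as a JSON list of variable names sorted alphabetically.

Answer: ["k", "s"]

Working:
Per-block:
  b0: def={k,v,y} ue=∅
  b1: def={u} ue=∅
  b2: def={s,v} ue={y}
  b3: def={k,s} ue={k}
  b4: def={k} ue=∅
  b5: def={s,t} ue={s}
  b6: def={s,v} ue=∅
  b7: def={k,u} ue={k,s}

Backward fixpoint:
  b0 li=∅ lo={k,y}
  b1 li={y} lo={y}
  b2 li={y} lo={s}
  b3 li={k} lo={k,s}
  b4 li={s} lo={k,s}
  b5 li={k,s} lo={k,s}
  b6 li={k} lo={k,s}
  b7 li={k,s} lo=∅

live-out(b3) = ["k", "s"]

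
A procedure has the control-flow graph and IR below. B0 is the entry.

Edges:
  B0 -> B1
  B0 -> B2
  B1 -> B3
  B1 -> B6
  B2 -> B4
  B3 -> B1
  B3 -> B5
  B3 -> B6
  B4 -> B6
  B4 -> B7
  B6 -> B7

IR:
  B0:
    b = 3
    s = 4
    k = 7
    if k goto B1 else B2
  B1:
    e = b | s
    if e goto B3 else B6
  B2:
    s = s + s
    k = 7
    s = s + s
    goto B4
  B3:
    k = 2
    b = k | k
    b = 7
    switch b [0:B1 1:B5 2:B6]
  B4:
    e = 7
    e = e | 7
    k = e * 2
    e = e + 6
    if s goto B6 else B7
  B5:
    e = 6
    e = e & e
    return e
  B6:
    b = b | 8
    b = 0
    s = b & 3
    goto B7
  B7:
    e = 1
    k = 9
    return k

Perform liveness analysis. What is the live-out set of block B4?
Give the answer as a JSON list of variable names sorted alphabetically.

Answer: ["b"]

Derivation:
Per-block:
  B0: {b,k,s} / ∅
  B1: {e} / {b,s}
  B2: {k,s} / {s}
  B3: {b,k} / ∅
  B4: {e,k} / {s}
  B5: {e} / ∅
  B6: {b,s} / {b}
  B7: {e,k} / ∅

Backward fixpoint:
  B0: in=∅ out={b,s}
  B1: in={b,s} out={b,s}
  B2: in={b,s} out={b,s}
  B3: in={s} out={b,s}
  B4: in={b,s} out={b}
  B5: in=∅ out=∅
  B6: in={b} out=∅
  B7: in=∅ out=∅

live-out(B4) = ["b"]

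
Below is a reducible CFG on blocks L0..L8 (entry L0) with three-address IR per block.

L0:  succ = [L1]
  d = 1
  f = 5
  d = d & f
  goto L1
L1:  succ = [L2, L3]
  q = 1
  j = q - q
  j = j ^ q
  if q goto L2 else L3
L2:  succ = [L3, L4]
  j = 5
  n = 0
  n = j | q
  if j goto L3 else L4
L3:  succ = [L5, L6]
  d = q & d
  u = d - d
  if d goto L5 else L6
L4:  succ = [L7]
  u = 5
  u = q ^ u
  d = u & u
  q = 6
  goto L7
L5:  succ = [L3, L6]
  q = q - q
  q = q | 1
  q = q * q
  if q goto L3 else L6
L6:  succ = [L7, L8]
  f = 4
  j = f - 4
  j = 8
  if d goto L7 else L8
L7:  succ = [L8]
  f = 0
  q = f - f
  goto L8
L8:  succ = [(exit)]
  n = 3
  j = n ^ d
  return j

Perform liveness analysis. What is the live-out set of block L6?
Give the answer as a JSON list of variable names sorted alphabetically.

Per-block:
  L0: {d,f} / ∅
  L1: {j,q} / ∅
  L2: {j,n} / {q}
  L3: {d,u} / {d,q}
  L4: {d,q,u} / {q}
  L5: {q} / {q}
  L6: {f,j} / {d}
  L7: {f,q} / ∅
  L8: {j,n} / {d}

Backward fixpoint:
  L0: in=∅ out={d}
  L1: in={d} out={d,q}
  L2: in={d,q} out={d,q}
  L3: in={d,q} out={d,q}
  L4: in={q} out={d}
  L5: in={d,q} out={d,q}
  L6: in={d} out={d}
  L7: in={d} out={d}
  L8: in={d} out=∅

live-out(L6) = ["d"]

Answer: ["d"]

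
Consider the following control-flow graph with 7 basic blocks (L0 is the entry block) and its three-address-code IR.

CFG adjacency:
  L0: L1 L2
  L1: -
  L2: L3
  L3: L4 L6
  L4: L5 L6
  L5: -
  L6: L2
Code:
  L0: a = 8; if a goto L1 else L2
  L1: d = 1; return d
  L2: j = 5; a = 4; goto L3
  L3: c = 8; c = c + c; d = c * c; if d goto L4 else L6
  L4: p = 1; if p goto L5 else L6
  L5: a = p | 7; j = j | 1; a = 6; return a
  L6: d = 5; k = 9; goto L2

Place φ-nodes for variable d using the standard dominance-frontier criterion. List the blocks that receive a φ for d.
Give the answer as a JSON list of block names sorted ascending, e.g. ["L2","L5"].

Answer: ["L2"]

Working:
idom tree: L1←L0 L2←L0 L3←L2 L4←L3 L5←L4 L6←L3
Dom∩ at merges:
  L2: preds {L0,L6}: {L0} ∩ {L0,L2,L3,L6} = {L0}; idom=L0
  L6: preds {L3,L4}: {L0,L2,L3} ∩ {L0,L2,L3,L4} = {L0,L2,L3}; idom=L3

Frontier:
  join L2 pred L0: · stop@L0
  join L2 pred L6: L6→L3→L2 stop@L0
  join L6 pred L3: · stop@L3
  join L6 pred L4: L4 stop@L3
  L0: DF=∅
  L1: DF=∅
  L2: DF={L2}
  L3: DF={L2}
  L4: DF={L6}
  L5: DF=∅
  L6: DF={L2}

φ for d: defs {L1,L3,L6}
  DF⁺ = {L2}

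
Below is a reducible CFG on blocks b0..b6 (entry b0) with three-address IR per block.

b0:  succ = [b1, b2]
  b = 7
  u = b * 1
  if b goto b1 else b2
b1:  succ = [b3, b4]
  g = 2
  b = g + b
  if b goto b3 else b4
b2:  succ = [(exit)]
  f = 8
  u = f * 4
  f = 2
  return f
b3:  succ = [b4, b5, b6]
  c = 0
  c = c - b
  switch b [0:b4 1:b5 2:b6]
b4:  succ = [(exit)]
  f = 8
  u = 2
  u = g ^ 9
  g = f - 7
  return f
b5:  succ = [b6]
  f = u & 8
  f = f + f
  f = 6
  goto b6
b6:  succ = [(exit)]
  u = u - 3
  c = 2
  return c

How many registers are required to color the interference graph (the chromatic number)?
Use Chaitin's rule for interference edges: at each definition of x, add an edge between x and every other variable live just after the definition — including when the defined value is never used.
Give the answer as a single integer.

Answer: 4

Analysis:
Block summaries:
  b0: def={b,u} ue=∅
  b1: def={b,g} ue={b}
  b2: def={f,u} ue=∅
  b3: def={c} ue={b}
  b4: def={f,g,u} ue={g}
  b5: def={f} ue={u}
  b6: def={c,u} ue={u}

Liveness:
  b0: in=∅ out={b,u}
  b1: in={b,u} out={b,g,u}
  b2: in=∅ out=∅
  b3: in={b,g,u} out={g,u}
  b4: in={g} out=∅
  b5: in={u} out={u}
  b6: in={u} out=∅

Conflict graph:
  b↔{c,g,u}
  c↔{b,g,u}
  f↔{g,u}
  g↔{b,c,f,u}
  u↔{b,c,f,g}

Chromatic number:
  {b,c,g,u} pairwise interfere (4-clique) ⇒ χ ≥ 4
  assign b→c2 c→c3 f→c2 g→c0 u→c1 — no edge inside a register ⇒ χ ≤ 4
  χ = 4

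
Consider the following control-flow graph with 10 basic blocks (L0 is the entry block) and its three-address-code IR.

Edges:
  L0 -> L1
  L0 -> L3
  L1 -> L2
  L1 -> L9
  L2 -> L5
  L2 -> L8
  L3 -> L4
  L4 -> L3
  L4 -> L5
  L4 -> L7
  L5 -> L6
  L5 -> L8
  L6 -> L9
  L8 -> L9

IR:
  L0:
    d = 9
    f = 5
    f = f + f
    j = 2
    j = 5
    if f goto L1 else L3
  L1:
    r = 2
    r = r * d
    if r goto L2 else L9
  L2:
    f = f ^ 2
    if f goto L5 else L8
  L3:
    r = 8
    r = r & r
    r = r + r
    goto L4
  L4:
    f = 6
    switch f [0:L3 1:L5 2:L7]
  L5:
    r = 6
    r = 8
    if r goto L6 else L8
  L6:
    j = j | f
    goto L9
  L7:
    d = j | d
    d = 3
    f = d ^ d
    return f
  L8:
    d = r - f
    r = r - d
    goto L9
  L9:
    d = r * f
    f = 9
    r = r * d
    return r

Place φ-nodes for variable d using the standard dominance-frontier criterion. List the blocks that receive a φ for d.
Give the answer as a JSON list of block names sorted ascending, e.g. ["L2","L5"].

idom tree: L1←L0 L2←L1 L3←L0 L4←L3 L5←L0 L6←L5 L7←L4 L8←L0 L9←L0
Dom∩ at merges:
  L3: preds {L0,L4}: {L0} ∩ {L0,L3,L4} = {L0}; idom=L0
  L5: preds {L2,L4}: {L0,L1,L2} ∩ {L0,L3,L4} = {L0}; idom=L0
  L8: preds {L2,L5}: {L0,L1,L2} ∩ {L0,L5} = {L0}; idom=L0
  L9: preds {L1,L6,L8}: {L0,L1} ∩ {L0,L5,L6} ∩ {L0,L8} = {L0}; idom=L0

Frontier:
  L3←L0: walk · to L0
  L3←L4: walk L4→L3 to L0
  L5←L2: walk L2→L1 to L0
  L5←L4: walk L4→L3 to L0
  L8←L2: walk L2→L1 to L0
  L8←L5: walk L5 to L0
  L9←L1: walk L1 to L0
  L9←L6: walk L6→L5 to L0
  L9←L8: walk L8 to L0
  DF(L0)=∅
  DF(L1)={L5,L8,L9}
  DF(L2)={L5,L8}
  DF(L3)={L3,L5}
  DF(L4)={L3,L5}
  DF(L5)={L8,L9}
  DF(L6)={L9}
  DF(L7)=∅
  DF(L8)={L9}
  DF(L9)=∅

φ for d: defs {L0,L7,L8,L9}
  DF⁺ = {L9}

Answer: ["L9"]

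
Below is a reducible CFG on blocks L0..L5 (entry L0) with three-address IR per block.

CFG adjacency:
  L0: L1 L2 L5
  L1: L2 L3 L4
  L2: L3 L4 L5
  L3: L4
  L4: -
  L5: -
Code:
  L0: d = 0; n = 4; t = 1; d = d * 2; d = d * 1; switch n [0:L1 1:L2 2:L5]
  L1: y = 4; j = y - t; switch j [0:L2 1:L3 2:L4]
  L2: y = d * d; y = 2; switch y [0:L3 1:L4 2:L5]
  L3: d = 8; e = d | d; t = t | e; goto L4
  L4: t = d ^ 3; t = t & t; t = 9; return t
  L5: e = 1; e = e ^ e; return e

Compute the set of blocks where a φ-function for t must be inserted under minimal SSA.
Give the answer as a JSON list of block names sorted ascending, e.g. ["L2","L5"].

Answer: ["L4"]

Analysis:
idom tree: L1←L0 L2←L0 L3←L0 L4←L0 L5←L0
Dom∩ at merges:
  L2: preds {L0,L1}: {L0} ∩ {L0,L1} = {L0}; idom=L0
  L3: preds {L1,L2}: {L0,L1} ∩ {L0,L2} = {L0}; idom=L0
  L4: preds {L1,L2,L3}: {L0,L1} ∩ {L0,L2} ∩ {L0,L3} = {L0}; idom=L0
  L5: preds {L0,L2}: {L0} ∩ {L0,L2} = {L0}; idom=L0

DF walk-up:
  L2←L0: walk · to L0
  L2←L1: walk L1 to L0
  L3←L1: walk L1 to L0
  L3←L2: walk L2 to L0
  L4←L1: walk L1 to L0
  L4←L2: walk L2 to L0
  L4←L3: walk L3 to L0
  L5←L0: walk · to L0
  L5←L2: walk L2 to L0
  L0 → ∅
  L1 → {L2,L3,L4}
  L2 → {L3,L4,L5}
  L3 → {L4}
  L4 → ∅
  L5 → ∅

φ for t: defs {L0,L3,L4}
  DF⁺ = {L4}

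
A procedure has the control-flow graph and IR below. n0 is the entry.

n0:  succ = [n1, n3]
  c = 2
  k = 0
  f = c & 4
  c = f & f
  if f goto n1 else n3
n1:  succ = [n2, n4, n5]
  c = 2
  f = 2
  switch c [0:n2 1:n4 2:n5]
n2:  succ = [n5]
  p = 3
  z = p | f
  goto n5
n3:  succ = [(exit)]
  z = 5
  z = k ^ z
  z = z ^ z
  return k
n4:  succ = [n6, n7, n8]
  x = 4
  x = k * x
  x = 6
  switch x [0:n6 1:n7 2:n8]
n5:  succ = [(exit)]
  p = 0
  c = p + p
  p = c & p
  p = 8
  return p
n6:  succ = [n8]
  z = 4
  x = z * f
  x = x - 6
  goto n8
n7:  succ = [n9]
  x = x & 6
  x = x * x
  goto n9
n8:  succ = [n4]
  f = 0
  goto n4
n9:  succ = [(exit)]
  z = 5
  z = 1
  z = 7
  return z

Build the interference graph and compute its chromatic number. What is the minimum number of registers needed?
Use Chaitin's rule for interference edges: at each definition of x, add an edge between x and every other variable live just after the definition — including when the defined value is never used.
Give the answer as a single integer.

Answer: 3

Working:
Block summaries:
  n0: def={c,f,k} ue=∅
  n1: def={c,f} ue=∅
  n2: def={p,z} ue={f}
  n3: def={z} ue={k}
  n4: def={x} ue={k}
  n5: def={c,p} ue=∅
  n6: def={x,z} ue={f}
  n7: def={x} ue={x}
  n8: def={f} ue=∅
  n9: def={z} ue=∅

Live sets:
  live n0: ∅→{k}
  live n1: {k}→{f,k}
  live n2: {f}→∅
  live n3: {k}→∅
  live n4: {f,k}→{f,k,x}
  live n5: ∅→∅
  live n6: {f,k}→{k}
  live n7: {x}→∅
  live n8: {k}→{f,k}
  live n9: ∅→∅

Interference:
  c↔{f,k,p}
  f↔{c,k,p,x,z}
  k↔{c,f,x,z}
  p↔{c,f}
  x↔{f,k}
  z↔{f,k}

Chromatic number:
  clique {c,f,k} ⇒ need ≥ 3
  3-colouring: r0={f}  r1={k,p}  r2={c,x,z}
  χ = 3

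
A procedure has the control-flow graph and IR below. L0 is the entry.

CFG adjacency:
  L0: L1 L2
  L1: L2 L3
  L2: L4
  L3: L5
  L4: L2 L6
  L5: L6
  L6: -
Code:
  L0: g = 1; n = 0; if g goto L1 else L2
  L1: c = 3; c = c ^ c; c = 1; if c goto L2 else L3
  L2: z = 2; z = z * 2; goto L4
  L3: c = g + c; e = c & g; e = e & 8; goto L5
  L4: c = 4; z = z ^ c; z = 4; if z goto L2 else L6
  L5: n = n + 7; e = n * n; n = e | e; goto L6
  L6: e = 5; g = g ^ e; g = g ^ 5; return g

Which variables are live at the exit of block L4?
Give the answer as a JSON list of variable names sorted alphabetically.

Answer: ["g"]

Derivation:
Per-block:
  L0: def={g,n} ue=∅
  L1: def={c} ue=∅
  L2: def={z} ue=∅
  L3: def={c,e} ue={c,g}
  L4: def={c,z} ue={z}
  L5: def={e,n} ue={n}
  L6: def={e,g} ue={g}

Backward fixpoint:
  L0 li=∅ lo={g,n}
  L1 li={g,n} lo={c,g,n}
  L2 li={g} lo={g,z}
  L3 li={c,g,n} lo={g,n}
  L4 li={g,z} lo={g}
  L5 li={g,n} lo={g}
  L6 li={g} lo=∅

live-out(L4) = ["g"]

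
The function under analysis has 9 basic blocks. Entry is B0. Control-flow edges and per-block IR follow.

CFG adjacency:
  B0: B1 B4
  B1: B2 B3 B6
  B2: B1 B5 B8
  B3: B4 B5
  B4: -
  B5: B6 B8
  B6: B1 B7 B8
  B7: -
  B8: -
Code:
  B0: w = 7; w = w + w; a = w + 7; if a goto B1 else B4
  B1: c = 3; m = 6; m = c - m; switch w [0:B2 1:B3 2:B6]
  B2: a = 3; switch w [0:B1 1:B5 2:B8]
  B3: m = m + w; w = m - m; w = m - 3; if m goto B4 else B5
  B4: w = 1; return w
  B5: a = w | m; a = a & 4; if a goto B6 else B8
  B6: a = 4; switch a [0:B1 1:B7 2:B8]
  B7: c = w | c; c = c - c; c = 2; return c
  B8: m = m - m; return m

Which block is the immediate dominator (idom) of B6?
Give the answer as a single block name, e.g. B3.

Answer: B1

Working:
idom tree: B1←B0 B2←B1 B3←B1 B4←B0 B5←B1 B6←B1 B7←B6 B8←B1
Dom∩ at merges:
  B1: preds {B0,B2,B6}: {B0} ∩ {B0,B1,B2} ∩ {B0,B1,B6} = {B0}; idom=B0
  B4: preds {B0,B3}: {B0} ∩ {B0,B1,B3} = {B0}; idom=B0
  B5: preds {B2,B3}: {B0,B1,B2} ∩ {B0,B1,B3} = {B0,B1}; idom=B1
  B6: preds {B1,B5}: {B0,B1} ∩ {B0,B1,B5} = {B0,B1}; idom=B1
  B8: preds {B2,B5,B6}: {B0,B1,B2} ∩ {B0,B1,B5} ∩ {B0,B1,B6} = {B0,B1}; idom=B1

idom(B6) = B1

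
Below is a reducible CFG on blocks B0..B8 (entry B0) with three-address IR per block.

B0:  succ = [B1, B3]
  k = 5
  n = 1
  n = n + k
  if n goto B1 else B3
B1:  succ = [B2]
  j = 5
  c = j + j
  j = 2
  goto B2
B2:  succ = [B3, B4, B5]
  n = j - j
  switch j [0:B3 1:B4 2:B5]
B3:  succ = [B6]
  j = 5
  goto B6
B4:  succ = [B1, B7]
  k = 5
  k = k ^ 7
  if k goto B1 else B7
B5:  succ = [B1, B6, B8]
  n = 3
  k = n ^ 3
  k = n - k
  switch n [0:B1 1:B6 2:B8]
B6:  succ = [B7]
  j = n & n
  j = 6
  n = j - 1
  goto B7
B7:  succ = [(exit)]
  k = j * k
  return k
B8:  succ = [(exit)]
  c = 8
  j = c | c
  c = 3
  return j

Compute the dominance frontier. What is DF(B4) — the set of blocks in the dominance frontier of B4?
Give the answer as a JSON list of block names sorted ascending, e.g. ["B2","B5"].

idom tree: B1←B0 B2←B1 B3←B0 B4←B2 B5←B2 B6←B0 B7←B0 B8←B5
Dom at joins:
  B1: preds {B0,B4,B5}: {B0} ∩ {B0,B1,B2,B4} ∩ {B0,B1,B2,B5} = {B0}; idom=B0
  B3: preds {B0,B2}: {B0} ∩ {B0,B1,B2} = {B0}; idom=B0
  B6: preds {B3,B5}: {B0,B3} ∩ {B0,B1,B2,B5} = {B0}; idom=B0
  B7: preds {B4,B6}: {B0,B1,B2,B4} ∩ {B0,B6} = {B0}; idom=B0

DF derivation:
  join B1 pred B0: · stop@B0
  join B1 pred B4: B4→B2→B1 stop@B0
  join B1 pred B5: B5→B2→B1 stop@B0
  join B3 pred B0: · stop@B0
  join B3 pred B2: B2→B1 stop@B0
  join B6 pred B3: B3 stop@B0
  join B6 pred B5: B5→B2→B1 stop@B0
  join B7 pred B4: B4→B2→B1 stop@B0
  join B7 pred B6: B6 stop@B0
  DF(B0)=∅
  DF(B1)={B1,B3,B6,B7}
  DF(B2)={B1,B3,B6,B7}
  DF(B3)={B6}
  DF(B4)={B1,B7}
  DF(B5)={B1,B6}
  DF(B6)={B7}
  DF(B7)=∅
  DF(B8)=∅

DF(B4) = ["B1", "B7"]

Answer: ["B1", "B7"]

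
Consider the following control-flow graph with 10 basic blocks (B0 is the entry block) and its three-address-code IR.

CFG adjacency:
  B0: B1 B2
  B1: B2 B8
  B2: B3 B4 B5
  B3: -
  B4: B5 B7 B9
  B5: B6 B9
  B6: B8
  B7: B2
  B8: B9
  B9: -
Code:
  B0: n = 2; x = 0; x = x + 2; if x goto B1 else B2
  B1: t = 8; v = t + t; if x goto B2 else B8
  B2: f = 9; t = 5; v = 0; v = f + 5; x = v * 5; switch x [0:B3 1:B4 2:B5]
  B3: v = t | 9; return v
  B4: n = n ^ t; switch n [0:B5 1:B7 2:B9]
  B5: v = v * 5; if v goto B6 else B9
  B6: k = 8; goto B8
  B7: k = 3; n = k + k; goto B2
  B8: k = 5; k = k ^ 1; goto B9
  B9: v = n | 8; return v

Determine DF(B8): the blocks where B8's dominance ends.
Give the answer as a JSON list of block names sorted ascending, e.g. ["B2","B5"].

idom tree: B1←B0 B2←B0 B3←B2 B4←B2 B5←B2 B6←B5 B7←B4 B8←B0 B9←B0
Join-block Dom:
  B2: preds {B0,B1,B7}: {B0} ∩ {B0,B1} ∩ {B0,B2,B4,B7} = {B0}; idom=B0
  B5: preds {B2,B4}: {B0,B2} ∩ {B0,B2,B4} = {B0,B2}; idom=B2
  B8: preds {B1,B6}: {B0,B1} ∩ {B0,B2,B5,B6} = {B0}; idom=B0
  B9: preds {B4,B5,B8}: {B0,B2,B4} ∩ {B0,B2,B5} ∩ {B0,B8} = {B0}; idom=B0

DF walk-up:
  join B2 pred B0: · stop@B0
  join B2 pred B1: B1 stop@B0
  join B2 pred B7: B7→B4→B2 stop@B0
  join B5 pred B2: · stop@B2
  join B5 pred B4: B4 stop@B2
  join B8 pred B1: B1 stop@B0
  join B8 pred B6: B6→B5→B2 stop@B0
  join B9 pred B4: B4→B2 stop@B0
  join B9 pred B5: B5→B2 stop@B0
  join B9 pred B8: B8 stop@B0
  B0 → ∅
  B1 → {B2,B8}
  B2 → {B2,B8,B9}
  B3 → ∅
  B4 → {B2,B5,B9}
  B5 → {B8,B9}
  B6 → {B8}
  B7 → {B2}
  B8 → {B9}
  B9 → ∅

DF(B8) = ["B9"]

Answer: ["B9"]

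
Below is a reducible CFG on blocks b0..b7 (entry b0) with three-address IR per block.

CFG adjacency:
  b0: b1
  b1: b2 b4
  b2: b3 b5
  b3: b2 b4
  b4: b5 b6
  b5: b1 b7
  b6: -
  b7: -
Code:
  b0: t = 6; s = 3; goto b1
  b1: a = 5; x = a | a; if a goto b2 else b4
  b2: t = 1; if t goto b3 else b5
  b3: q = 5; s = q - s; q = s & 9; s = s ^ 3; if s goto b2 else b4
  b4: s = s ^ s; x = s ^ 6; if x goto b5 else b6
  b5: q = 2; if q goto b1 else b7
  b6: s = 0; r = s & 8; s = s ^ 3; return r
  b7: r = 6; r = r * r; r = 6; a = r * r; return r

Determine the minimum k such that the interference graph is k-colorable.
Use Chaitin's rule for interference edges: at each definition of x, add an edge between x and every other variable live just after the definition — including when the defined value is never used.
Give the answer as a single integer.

Answer: 3

Analysis:
def/use:
  b0: def={s,t} ue=∅
  b1: def={a,x} ue=∅
  b2: def={t} ue=∅
  b3: def={q,s} ue={s}
  b4: def={s,x} ue={s}
  b5: def={q} ue=∅
  b6: def={r,s} ue=∅
  b7: def={a,r} ue=∅

Live sets:
  b0 li=∅ lo={s}
  b1 li={s} lo={s}
  b2 li={s} lo={s}
  b3 li={s} lo={s}
  b4 li={s} lo={s}
  b5 li={s} lo={s}
  b6 li=∅ lo=∅
  b7 li=∅ lo=∅

Interfere edges:
  a — {r,s,x}
  q — {s}
  r — {a,s}
  s — {a,q,r,t,x}
  t — {s}
  x — {a,s}

Registers:
  clique {a,r,s} ⇒ need ≥ 3
  3-colouring: c0={s}  c1={a,q,t}  c2={r,x}
  χ = 3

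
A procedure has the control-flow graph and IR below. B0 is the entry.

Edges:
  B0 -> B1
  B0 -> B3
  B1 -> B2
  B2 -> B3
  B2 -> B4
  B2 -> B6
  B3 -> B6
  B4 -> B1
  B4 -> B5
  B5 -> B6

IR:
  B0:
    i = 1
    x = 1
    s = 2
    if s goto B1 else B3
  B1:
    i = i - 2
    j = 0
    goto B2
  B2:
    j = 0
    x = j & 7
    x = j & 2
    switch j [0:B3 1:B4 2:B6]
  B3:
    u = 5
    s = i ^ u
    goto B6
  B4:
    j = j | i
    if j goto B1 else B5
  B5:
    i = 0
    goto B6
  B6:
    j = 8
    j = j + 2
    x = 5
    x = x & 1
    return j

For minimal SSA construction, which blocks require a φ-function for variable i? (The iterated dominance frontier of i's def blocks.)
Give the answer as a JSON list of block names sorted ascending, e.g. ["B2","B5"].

Answer: ["B1", "B3", "B6"]

Analysis:
idom tree: B1←B0 B2←B1 B3←B0 B4←B2 B5←B4 B6←B0
Dom at joins:
  B1: preds {B0,B4}: {B0} ∩ {B0,B1,B2,B4} = {B0}; idom=B0
  B3: preds {B0,B2}: {B0} ∩ {B0,B1,B2} = {B0}; idom=B0
  B6: preds {B2,B3,B5}: {B0,B1,B2} ∩ {B0,B3} ∩ {B0,B1,B2,B4,B5} = {B0}; idom=B0

Frontier:
  join B1 pred B0: · stop@B0
  join B1 pred B4: B4→B2→B1 stop@B0
  join B3 pred B0: · stop@B0
  join B3 pred B2: B2→B1 stop@B0
  join B6 pred B2: B2→B1 stop@B0
  join B6 pred B3: B3 stop@B0
  join B6 pred B5: B5→B4→B2→B1 stop@B0
  B0 → ∅
  B1 → {B1,B3,B6}
  B2 → {B1,B3,B6}
  B3 → {B6}
  B4 → {B1,B6}
  B5 → {B6}
  B6 → ∅

φ for i: defs {B0,B1,B5}
  DF⁺ = {B1,B3,B6}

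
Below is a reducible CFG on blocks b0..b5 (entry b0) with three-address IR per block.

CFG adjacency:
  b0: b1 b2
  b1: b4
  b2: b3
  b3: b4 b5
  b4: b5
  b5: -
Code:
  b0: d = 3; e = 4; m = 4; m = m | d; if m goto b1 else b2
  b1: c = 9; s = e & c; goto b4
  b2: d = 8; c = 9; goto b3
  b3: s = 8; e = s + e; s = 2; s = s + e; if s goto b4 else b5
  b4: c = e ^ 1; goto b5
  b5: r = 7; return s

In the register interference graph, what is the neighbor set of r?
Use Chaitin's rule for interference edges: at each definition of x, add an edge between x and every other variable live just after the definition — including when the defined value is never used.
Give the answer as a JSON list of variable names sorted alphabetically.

Answer: ["s"]

Derivation:
def/use:
  b0: {d,e,m} / ∅
  b1: {c,s} / {e}
  b2: {c,d} / ∅
  b3: {e,s} / {e}
  b4: {c} / {e}
  b5: {r} / {s}

Live sets:
  b0 li=∅ lo={e}
  b1 li={e} lo={e,s}
  b2 li={e} lo={e}
  b3 li={e} lo={e,s}
  b4 li={e,s} lo={s}
  b5 li={s} lo=∅

Conflict graph:
  c↔{e,s}
  d↔{e,m}
  e↔{c,d,m,s}
  m↔{d,e}
  r↔{s}
  s↔{c,e,r}

N(r) = ["s"]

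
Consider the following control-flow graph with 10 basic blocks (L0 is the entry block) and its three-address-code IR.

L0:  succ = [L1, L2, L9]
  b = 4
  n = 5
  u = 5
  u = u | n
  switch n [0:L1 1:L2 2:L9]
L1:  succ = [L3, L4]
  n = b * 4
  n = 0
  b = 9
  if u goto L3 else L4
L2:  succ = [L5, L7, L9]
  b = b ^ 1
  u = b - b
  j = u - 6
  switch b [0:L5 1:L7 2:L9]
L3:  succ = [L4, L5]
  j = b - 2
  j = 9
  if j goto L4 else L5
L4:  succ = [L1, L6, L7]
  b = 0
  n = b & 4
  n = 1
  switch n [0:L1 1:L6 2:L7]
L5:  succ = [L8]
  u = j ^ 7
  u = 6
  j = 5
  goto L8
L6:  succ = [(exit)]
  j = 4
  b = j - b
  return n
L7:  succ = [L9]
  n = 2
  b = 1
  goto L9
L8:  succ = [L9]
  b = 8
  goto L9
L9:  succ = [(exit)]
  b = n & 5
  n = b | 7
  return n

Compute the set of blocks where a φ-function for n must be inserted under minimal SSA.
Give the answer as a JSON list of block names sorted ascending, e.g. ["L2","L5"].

Answer: ["L1", "L5", "L7", "L9"]

Derivation:
idom tree: L1←L0 L2←L0 L3←L1 L4←L1 L5←L0 L6←L4 L7←L0 L8←L5 L9←L0
Dom∩ at merges:
  L1: preds {L0,L4}: {L0} ∩ {L0,L1,L4} = {L0}; idom=L0
  L4: preds {L1,L3}: {L0,L1} ∩ {L0,L1,L3} = {L0,L1}; idom=L1
  L5: preds {L2,L3}: {L0,L2} ∩ {L0,L1,L3} = {L0}; idom=L0
  L7: preds {L2,L4}: {L0,L2} ∩ {L0,L1,L4} = {L0}; idom=L0
  L9: preds {L0,L2,L7,L8}: {L0} ∩ {L0,L2} ∩ {L0,L7} ∩ {L0,L5,L8} = {L0}; idom=L0

DF derivation:
  join L1 pred L0: · stop@L0
  join L1 pred L4: L4→L1 stop@L0
  join L4 pred L1: · stop@L1
  join L4 pred L3: L3 stop@L1
  join L5 pred L2: L2 stop@L0
  join L5 pred L3: L3→L1 stop@L0
  join L7 pred L2: L2 stop@L0
  join L7 pred L4: L4→L1 stop@L0
  join L9 pred L0: · stop@L0
  join L9 pred L2: L2 stop@L0
  join L9 pred L7: L7 stop@L0
  join L9 pred L8: L8→L5 stop@L0
  DF(L0)=∅
  DF(L1)={L1,L5,L7}
  DF(L2)={L5,L7,L9}
  DF(L3)={L4,L5}
  DF(L4)={L1,L7}
  DF(L5)={L9}
  DF(L6)=∅
  DF(L7)={L9}
  DF(L8)={L9}
  DF(L9)=∅

φ for n: defs {L0,L1,L4,L7,L9}
  DF⁺ = {L1,L5,L7,L9}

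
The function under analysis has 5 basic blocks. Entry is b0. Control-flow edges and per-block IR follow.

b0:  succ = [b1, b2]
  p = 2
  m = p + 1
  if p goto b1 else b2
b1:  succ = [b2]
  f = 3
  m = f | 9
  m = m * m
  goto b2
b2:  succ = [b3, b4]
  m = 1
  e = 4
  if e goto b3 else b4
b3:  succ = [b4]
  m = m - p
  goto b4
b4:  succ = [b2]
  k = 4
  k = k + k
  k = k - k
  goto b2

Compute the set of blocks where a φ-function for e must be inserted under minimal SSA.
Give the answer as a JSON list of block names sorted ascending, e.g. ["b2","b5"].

Answer: ["b2"]

Working:
idom tree: b1←b0 b2←b0 b3←b2 b4←b2
Dom at joins:
  b2: preds {b0,b1,b4}: {b0} ∩ {b0,b1} ∩ {b0,b2,b4} = {b0}; idom=b0
  b4: preds {b2,b3}: {b0,b2} ∩ {b0,b2,b3} = {b0,b2}; idom=b2

Frontier:
  join b2 pred b0: · stop@b0
  join b2 pred b1: b1 stop@b0
  join b2 pred b4: b4→b2 stop@b0
  join b4 pred b2: · stop@b2
  join b4 pred b3: b3 stop@b2
  b0: DF=∅
  b1: DF={b2}
  b2: DF={b2}
  b3: DF={b4}
  b4: DF={b2}

φ for e: defs {b2}
  DF⁺ = {b2}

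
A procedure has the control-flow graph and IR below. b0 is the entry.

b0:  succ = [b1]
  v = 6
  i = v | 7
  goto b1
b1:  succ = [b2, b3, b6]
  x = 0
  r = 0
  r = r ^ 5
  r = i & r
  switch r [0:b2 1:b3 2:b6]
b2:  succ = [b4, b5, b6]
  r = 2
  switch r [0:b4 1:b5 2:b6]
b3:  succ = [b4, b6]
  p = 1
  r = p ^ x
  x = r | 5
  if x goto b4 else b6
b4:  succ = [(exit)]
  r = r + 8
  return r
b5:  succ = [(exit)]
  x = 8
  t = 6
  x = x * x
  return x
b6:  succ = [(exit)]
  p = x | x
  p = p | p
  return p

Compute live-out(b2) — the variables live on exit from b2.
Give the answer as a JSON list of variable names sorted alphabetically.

Block summaries:
  b0: def={i,v} ue=∅
  b1: def={r,x} ue={i}
  b2: def={r} ue=∅
  b3: def={p,r,x} ue={x}
  b4: def={r} ue={r}
  b5: def={t,x} ue=∅
  b6: def={p} ue={x}

Live sets:
  b0 li=∅ lo={i}
  b1 li={i} lo={x}
  b2 li={x} lo={r,x}
  b3 li={x} lo={r,x}
  b4 li={r} lo=∅
  b5 li=∅ lo=∅
  b6 li={x} lo=∅

live-out(b2) = ["r", "x"]

Answer: ["r", "x"]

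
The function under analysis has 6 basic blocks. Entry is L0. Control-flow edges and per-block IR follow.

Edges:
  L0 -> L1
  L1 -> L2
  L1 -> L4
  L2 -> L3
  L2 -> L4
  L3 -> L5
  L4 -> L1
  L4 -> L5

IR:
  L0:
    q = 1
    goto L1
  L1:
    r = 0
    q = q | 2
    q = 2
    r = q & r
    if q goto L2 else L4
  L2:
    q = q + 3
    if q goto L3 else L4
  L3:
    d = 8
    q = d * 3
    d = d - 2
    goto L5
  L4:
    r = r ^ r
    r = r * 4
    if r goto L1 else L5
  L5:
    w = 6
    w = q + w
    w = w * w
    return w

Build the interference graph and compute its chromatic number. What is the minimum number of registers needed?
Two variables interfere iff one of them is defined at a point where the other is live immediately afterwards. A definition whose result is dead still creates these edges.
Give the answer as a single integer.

Per-block:
  L0 def {q} use ∅
  L1 def {q,r} use {q}
  L2 def {q} use {q}
  L3 def {d,q} use ∅
  L4 def {r} use {r}
  L5 def {w} use {q}

Backward fixpoint:
  live L0: ∅→{q}
  live L1: {q}→{q,r}
  live L2: {q,r}→{q,r}
  live L3: ∅→{q}
  live L4: {q,r}→{q}
  live L5: {q}→∅

Interfere edges:
  d↔{q}
  q↔{d,r,w}
  r↔{q}
  w↔{q}

Colouring:
  lower bound: {d,q} mutually conflict ⇒ χ ≥ 2
  2-colouring: r0={q}  r1={d,r,w}
  χ = 2

Answer: 2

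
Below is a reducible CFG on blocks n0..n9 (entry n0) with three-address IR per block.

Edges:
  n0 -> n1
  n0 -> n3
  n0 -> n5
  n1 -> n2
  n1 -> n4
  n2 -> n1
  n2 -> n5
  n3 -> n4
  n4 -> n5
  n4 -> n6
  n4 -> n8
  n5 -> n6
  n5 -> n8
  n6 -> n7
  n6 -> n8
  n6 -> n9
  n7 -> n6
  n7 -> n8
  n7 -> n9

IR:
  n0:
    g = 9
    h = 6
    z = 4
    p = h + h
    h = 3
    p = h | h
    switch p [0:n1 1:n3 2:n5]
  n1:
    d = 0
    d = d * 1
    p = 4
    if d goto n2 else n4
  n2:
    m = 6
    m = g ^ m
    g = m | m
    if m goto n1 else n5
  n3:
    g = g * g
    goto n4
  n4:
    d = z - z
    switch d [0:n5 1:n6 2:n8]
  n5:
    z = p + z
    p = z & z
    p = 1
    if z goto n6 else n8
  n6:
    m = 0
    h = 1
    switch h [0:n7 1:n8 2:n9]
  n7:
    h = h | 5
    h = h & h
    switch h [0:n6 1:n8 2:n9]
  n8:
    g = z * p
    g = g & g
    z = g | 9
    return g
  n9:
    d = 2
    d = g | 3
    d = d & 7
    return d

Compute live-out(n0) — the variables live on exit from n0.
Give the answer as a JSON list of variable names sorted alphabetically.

Block summaries:
  n0 def {g,h,p,z} use ∅
  n1 def {d,p} use ∅
  n2 def {g,m} use {g}
  n3 def {g} use {g}
  n4 def {d} use {z}
  n5 def {p,z} use {p,z}
  n6 def {h,m} use ∅
  n7 def {h} use {h}
  n8 def {g,z} use {p,z}
  n9 def {d} use {g}

Liveness:
  n0: in=∅ out={g,p,z}
  n1: in={g,z} out={g,p,z}
  n2: in={g,p,z} out={g,p,z}
  n3: in={g,p,z} out={g,p,z}
  n4: in={g,p,z} out={g,p,z}
  n5: in={g,p,z} out={g,p,z}
  n6: in={g,p,z} out={g,h,p,z}
  n7: in={g,h,p,z} out={g,p,z}
  n8: in={p,z} out=∅
  n9: in={g} out=∅

live-out(n0) = ["g", "p", "z"]

Answer: ["g", "p", "z"]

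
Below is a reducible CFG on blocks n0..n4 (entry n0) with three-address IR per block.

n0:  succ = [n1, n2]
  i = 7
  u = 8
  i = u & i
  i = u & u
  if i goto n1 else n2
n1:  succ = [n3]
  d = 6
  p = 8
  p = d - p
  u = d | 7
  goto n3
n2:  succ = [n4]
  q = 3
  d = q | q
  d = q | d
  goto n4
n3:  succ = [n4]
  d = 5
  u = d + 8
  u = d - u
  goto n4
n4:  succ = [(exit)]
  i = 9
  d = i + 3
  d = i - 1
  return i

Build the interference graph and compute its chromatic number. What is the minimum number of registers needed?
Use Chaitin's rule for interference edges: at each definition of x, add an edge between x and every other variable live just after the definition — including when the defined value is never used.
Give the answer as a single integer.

Answer: 3

Analysis:
Block summaries:
  n0 def {i,u} use ∅
  n1 def {d,p,u} use ∅
  n2 def {d,q} use ∅
  n3 def {d,u} use ∅
  n4 def {d,i} use ∅

Backward fixpoint:
  n0 li=∅ lo=∅
  n1 li=∅ lo=∅
  n2 li=∅ lo=∅
  n3 li=∅ lo=∅
  n4 li=∅ lo=∅

Interference:
  d: {i,p,q,u}
  i: {d,u}
  p: {d}
  q: {d}
  u: {d,i}

Chromatic number:
  {d,i,u} pairwise interfere (3-clique) ⇒ χ ≥ 3
  3-colouring: r0={d}  r1={i,p,q}  r2={u}
  χ = 3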